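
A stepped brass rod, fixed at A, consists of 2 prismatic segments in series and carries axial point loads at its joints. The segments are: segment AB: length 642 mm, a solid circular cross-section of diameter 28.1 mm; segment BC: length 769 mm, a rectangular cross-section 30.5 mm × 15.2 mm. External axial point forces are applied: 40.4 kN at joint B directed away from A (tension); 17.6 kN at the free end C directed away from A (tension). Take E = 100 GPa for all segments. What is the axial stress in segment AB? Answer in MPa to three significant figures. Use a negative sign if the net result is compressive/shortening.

93.5 MPa

Internal axial forces (sectioning from the free end, tension +): N_BC = 17.6 kN, N_AB = 58 kN.
A_AB = 620.2 mm².
σ_AB = N_AB/A_AB = 58000/620.2 = 93.52 MPa.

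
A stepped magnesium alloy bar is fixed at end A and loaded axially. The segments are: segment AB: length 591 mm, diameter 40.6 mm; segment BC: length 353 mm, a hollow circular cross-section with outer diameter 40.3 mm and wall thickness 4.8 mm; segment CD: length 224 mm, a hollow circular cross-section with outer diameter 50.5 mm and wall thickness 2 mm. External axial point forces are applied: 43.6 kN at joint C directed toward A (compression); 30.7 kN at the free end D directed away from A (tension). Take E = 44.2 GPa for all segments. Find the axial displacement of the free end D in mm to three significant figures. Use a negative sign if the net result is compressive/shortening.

Internal axial forces (sectioning from the free end, tension +): N_CD = 30.7 kN, N_BC = -12.9 kN, N_AB = -12.9 kN.
A_AB = 1295 mm².
A_BC = 535.3 mm².
A_CD = 304.7 mm².
δ_AB = -12900·591/(1295·44200) = -0.1332 mm
δ_BC = -12900·353/(535.3·44200) = -0.1925 mm
δ_CD = 30700·224/(304.7·44200) = 0.5106 mm
δ = Σδ_i = 0.1849 mm.

0.185 mm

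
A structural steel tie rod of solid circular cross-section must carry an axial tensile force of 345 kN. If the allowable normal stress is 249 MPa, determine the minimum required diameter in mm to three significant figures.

42.0 mm

Required area A ≥ P/σ_allow = 345000/249 = 1386 mm².
For a solid circular section, d ≥ √(4A/π) = 42 mm.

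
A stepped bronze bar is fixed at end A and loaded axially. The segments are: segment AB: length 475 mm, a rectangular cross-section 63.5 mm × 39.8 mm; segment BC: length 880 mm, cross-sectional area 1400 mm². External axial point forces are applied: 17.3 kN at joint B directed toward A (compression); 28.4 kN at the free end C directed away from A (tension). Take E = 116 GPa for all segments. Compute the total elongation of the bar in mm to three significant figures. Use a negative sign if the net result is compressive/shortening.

Internal axial forces (sectioning from the free end, tension +): N_BC = 28.4 kN, N_AB = 11.1 kN.
A_AB = 2527 mm².
δ_AB = 11100·475/(2527·116000) = 0.01798 mm
δ_BC = 28400·880/(1400·116000) = 0.1539 mm
δ = Σδ_i = 0.1719 mm.

0.172 mm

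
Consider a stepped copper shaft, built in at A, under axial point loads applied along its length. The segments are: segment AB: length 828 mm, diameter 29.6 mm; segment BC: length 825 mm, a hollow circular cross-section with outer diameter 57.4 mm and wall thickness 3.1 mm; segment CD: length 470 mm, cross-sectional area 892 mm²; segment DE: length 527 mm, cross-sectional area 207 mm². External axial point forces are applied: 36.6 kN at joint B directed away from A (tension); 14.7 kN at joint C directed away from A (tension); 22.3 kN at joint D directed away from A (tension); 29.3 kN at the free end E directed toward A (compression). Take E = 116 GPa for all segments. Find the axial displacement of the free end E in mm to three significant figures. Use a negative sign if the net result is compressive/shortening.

-0.112 mm

Internal axial forces (sectioning from the free end, tension +): N_DE = -29.3 kN, N_CD = -7 kN, N_BC = 7.7 kN, N_AB = 44.3 kN.
A_AB = 688.1 mm².
A_BC = 528.8 mm².
δ_AB = 44300·828/(688.1·116000) = 0.4595 mm
δ_BC = 7700·825/(528.8·116000) = 0.1036 mm
δ_CD = -7000·470/(892·116000) = -0.0318 mm
δ_DE = -29300·527/(207·116000) = -0.6431 mm
δ = Σδ_i = -0.1118 mm.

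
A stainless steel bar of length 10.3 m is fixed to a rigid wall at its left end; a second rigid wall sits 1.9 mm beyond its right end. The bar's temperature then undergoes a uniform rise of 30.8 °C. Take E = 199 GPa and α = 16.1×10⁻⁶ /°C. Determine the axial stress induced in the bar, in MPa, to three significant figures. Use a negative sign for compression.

-62.0 MPa

Free thermal expansion αLΔT = 16.1e-6 · 10300 · 30.8 = 5.108 mm.
The walls engage after the gap closes; constrained expansion = 5.108 − 1.9 = 3.208 mm.
The walls impose strain ε = −(3.208)/10300 = -3.1141e-04; σ = Eε = 199000 · -3.1141e-04 = -61.97 MPa.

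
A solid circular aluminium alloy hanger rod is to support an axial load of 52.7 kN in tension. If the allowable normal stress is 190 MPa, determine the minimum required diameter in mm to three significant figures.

18.8 mm

Required area A ≥ P/σ_allow = 52700/190 = 277.4 mm².
For a solid circular section, d ≥ √(4A/π) = 18.79 mm.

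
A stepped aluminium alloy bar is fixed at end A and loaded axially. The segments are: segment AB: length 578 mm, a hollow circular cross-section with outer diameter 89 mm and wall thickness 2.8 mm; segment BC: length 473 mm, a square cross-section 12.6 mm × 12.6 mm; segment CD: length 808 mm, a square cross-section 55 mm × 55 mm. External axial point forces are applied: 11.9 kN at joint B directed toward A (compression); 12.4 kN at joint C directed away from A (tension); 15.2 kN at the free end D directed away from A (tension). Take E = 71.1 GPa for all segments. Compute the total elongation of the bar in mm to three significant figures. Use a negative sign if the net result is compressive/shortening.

1.38 mm

Internal axial forces (sectioning from the free end, tension +): N_CD = 15.2 kN, N_BC = 27.6 kN, N_AB = 15.7 kN.
A_AB = 758.3 mm².
A_BC = 158.8 mm².
A_CD = 3025 mm².
δ_AB = 15700·578/(758.3·71100) = 0.1683 mm
δ_BC = 27600·473/(158.8·71100) = 1.157 mm
δ_CD = 15200·808/(3025·71100) = 0.0571 mm
δ = Σδ_i = 1.382 mm.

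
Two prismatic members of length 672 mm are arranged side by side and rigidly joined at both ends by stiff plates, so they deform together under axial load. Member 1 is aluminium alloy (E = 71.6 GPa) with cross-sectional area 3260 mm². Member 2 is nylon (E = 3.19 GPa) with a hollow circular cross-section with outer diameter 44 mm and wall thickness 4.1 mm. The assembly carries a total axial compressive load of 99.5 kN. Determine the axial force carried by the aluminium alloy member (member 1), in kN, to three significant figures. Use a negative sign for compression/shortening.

-98.8 kN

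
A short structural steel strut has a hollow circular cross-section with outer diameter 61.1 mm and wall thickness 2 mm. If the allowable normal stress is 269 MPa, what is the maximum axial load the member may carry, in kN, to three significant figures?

99.9 kN

A = 371.3 mm².
P_max = σ_allow · A = 269 · 371.3 = 99890 N = 99.89 kN.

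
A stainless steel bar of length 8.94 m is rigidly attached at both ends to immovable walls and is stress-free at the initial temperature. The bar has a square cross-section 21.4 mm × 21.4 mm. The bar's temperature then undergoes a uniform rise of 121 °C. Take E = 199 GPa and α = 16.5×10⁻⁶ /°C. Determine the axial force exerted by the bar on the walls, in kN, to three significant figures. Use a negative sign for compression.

-182 kN

Free thermal expansion αLΔT = 16.5e-6 · 8940 · 121 = 17.85 mm.
The walls impose strain ε = −(17.85)/8940 = -1.9965e-03; σ = Eε = 199000 · -1.9965e-03 = -397.3 MPa.
Wall reaction R = σ·A = -397.3·458 = -181900 N = -181.9 kN.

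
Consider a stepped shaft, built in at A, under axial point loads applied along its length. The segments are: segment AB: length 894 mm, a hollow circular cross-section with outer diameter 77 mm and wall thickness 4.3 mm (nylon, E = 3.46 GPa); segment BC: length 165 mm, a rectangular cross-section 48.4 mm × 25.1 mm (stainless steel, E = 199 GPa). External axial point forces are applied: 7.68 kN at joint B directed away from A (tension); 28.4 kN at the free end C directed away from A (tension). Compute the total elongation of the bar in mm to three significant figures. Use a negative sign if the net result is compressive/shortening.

9.51 mm

Internal axial forces (sectioning from the free end, tension +): N_BC = 28.4 kN, N_AB = 36.08 kN.
A_AB = 982.1 mm².
A_BC = 1215 mm².
δ_AB = 36080·894/(982.1·3460) = 9.492 mm
δ_BC = 28400·165/(1215·199000) = 0.01938 mm
δ = Σδ_i = 9.512 mm.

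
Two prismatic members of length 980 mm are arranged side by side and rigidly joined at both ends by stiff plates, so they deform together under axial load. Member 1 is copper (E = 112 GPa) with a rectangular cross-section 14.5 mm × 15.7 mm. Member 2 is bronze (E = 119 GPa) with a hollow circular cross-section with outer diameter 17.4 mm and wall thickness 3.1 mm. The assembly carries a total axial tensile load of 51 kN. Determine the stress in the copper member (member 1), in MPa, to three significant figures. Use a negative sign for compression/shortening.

136 MPa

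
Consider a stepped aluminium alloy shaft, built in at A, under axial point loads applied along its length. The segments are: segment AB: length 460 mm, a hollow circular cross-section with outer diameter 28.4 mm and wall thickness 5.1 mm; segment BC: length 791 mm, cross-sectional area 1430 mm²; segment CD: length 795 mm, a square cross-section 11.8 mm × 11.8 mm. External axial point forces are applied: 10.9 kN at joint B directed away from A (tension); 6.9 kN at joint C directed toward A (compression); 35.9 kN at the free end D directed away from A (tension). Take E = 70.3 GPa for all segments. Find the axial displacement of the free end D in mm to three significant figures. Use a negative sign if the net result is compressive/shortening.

3.84 mm

Internal axial forces (sectioning from the free end, tension +): N_CD = 35.9 kN, N_BC = 29 kN, N_AB = 39.9 kN.
A_AB = 373.3 mm².
A_CD = 139.2 mm².
δ_AB = 39900·460/(373.3·70300) = 0.6994 mm
δ_BC = 29000·791/(1430·70300) = 0.2282 mm
δ_CD = 35900·795/(139.2·70300) = 2.916 mm
δ = Σδ_i = 3.843 mm.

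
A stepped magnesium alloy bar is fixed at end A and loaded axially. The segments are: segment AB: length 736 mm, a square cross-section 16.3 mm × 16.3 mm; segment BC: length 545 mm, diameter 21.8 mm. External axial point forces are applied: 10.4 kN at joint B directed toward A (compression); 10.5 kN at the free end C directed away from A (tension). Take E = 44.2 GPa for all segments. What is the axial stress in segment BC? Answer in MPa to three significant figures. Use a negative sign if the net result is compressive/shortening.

28.1 MPa

Internal axial forces (sectioning from the free end, tension +): N_BC = 10.5 kN, N_AB = 0.1 kN.
A_BC = 373.3 mm².
σ_BC = N_BC/A_BC = 10500/373.3 = 28.13 MPa.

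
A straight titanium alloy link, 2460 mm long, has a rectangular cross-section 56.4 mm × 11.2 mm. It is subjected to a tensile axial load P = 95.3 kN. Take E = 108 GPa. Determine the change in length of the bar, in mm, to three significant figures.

3.44 mm

A = 631.7 mm².
δ_mech = NL/(AE) = 95300·2460/(631.7·108000) = 3.436 mm.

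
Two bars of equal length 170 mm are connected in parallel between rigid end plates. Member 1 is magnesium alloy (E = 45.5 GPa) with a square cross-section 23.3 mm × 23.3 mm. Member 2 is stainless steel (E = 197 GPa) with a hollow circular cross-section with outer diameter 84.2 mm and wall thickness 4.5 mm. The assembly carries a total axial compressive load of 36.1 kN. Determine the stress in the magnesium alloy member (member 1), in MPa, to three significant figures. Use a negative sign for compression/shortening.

A_1 = 542.9 mm².
A_2 = 1127 mm².
Equal strain + equilibrium ⇒ each member carries load in proportion to AE: A₁E₁ = 24700000 N, A₂E₂ = 222000000 N, ΣAE = 246700000 N.
σ₁ = P·E₁/ΣAE = -36100·45500/246700000 = -6.659 MPa.

-6.66 MPa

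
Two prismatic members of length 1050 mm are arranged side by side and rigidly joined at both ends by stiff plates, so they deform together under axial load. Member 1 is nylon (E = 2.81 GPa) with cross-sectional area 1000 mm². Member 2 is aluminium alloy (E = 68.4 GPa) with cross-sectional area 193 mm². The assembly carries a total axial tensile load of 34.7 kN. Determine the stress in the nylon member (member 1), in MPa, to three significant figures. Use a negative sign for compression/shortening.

6.09 MPa

Equal strain + equilibrium ⇒ each member carries load in proportion to AE: A₁E₁ = 2810000 N, A₂E₂ = 13200000 N, ΣAE = 16010000 N.
σ₁ = P·E₁/ΣAE = 34700·2810/16010000 = 6.09 MPa.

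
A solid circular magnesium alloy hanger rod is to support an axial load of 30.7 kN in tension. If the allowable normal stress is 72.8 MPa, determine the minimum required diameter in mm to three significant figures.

Required area A ≥ P/σ_allow = 30700/72.8 = 421.7 mm².
For a solid circular section, d ≥ √(4A/π) = 23.17 mm.

23.2 mm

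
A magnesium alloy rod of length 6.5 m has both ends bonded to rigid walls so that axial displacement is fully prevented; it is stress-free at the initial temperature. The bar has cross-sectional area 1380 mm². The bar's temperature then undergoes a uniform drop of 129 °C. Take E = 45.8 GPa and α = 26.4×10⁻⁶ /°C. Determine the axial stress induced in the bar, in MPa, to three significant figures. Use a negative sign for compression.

156 MPa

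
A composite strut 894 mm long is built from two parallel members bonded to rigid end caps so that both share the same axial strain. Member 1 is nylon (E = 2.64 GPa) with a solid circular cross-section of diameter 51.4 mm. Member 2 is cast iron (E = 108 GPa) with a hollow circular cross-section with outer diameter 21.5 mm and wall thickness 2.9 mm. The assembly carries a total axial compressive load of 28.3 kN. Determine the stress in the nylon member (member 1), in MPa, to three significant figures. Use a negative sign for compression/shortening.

-3.14 MPa

A_1 = 2075 mm².
A_2 = 169.5 mm².
Equal strain + equilibrium ⇒ each member carries load in proportion to AE: A₁E₁ = 5478000 N, A₂E₂ = 18300000 N, ΣAE = 23780000 N.
σ₁ = P·E₁/ΣAE = -28300·2640/23780000 = -3.142 MPa.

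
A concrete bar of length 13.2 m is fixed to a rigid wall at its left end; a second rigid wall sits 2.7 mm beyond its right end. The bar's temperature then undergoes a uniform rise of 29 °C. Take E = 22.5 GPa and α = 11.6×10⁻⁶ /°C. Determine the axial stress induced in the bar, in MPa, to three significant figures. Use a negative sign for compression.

-2.97 MPa

Free thermal expansion αLΔT = 11.6e-6 · 13200 · 29 = 4.44 mm.
The walls engage after the gap closes; constrained expansion = 4.44 − 2.7 = 1.74 mm.
The walls impose strain ε = −(1.74)/13200 = -1.3185e-04; σ = Eε = 22500 · -1.3185e-04 = -2.967 MPa.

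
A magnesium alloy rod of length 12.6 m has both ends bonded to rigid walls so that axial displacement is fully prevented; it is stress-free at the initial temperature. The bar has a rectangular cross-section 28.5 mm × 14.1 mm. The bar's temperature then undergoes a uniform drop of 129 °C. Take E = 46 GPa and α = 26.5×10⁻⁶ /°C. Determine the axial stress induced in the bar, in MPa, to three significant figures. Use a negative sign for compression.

Free thermal expansion αLΔT = 26.5e-6 · 12600 · -129 = -43.07 mm.
The walls impose strain ε = −(-43.07)/12600 = 3.4185e-03; σ = Eε = 46000 · 3.4185e-03 = 157.3 MPa.

157 MPa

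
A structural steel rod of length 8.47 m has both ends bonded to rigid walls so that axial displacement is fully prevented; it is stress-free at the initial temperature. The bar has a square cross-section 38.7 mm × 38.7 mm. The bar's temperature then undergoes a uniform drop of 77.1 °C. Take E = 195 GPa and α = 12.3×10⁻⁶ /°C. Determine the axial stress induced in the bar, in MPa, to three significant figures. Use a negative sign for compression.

Free thermal expansion αLΔT = 12.3e-6 · 8470 · -77.1 = -8.032 mm.
The walls impose strain ε = −(-8.032)/8470 = 9.4833e-04; σ = Eε = 195000 · 9.4833e-04 = 184.9 MPa.

185 MPa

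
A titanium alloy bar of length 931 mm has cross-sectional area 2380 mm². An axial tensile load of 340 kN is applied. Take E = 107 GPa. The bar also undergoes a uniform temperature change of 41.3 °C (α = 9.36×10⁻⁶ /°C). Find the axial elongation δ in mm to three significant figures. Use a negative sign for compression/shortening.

δ_mech = NL/(AE) = 340000·931/(2380·107000) = 1.243 mm.
δ_thermal = αLΔT = 9.36e-6·931·41.3 = 0.3599 mm.
δ = δ_mech + δ_thermal = 1.603 mm.

1.60 mm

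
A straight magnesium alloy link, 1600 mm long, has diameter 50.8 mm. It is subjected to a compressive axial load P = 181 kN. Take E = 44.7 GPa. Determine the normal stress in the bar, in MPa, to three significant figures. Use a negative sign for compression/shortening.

A = 2027 mm².
σ = N/A = -181000/2027 = -89.3 MPa.

-89.3 MPa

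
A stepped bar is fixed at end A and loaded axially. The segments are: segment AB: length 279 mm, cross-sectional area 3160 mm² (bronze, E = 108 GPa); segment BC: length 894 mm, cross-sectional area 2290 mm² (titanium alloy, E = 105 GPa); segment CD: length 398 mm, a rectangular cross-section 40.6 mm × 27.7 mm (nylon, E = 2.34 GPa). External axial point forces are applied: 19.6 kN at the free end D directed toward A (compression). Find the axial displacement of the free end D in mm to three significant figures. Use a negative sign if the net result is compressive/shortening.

Internal axial forces (sectioning from the free end, tension +): N_CD = -19.6 kN, N_BC = -19.6 kN, N_AB = -19.6 kN.
A_CD = 1125 mm².
δ_AB = -19600·279/(3160·108000) = -0.01602 mm
δ_BC = -19600·894/(2290·105000) = -0.07287 mm
δ_CD = -19600·398/(1125·2340) = -2.964 mm
δ = Σδ_i = -3.053 mm.

-3.05 mm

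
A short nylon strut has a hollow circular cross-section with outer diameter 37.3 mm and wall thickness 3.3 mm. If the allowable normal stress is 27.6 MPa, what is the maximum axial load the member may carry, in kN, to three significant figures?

9.73 kN

A = 352.5 mm².
P_max = σ_allow · A = 27.6 · 352.5 = 9729 N = 9.729 kN.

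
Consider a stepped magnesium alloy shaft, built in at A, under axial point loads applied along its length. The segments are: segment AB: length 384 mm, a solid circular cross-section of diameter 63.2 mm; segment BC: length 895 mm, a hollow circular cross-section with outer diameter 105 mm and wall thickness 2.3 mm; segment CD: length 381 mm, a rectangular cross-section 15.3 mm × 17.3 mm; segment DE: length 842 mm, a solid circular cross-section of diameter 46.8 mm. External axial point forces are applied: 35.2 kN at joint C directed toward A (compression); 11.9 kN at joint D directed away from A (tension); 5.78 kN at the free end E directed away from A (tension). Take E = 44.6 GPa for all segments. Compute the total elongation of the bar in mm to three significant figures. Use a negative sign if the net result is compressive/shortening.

0.112 mm

Internal axial forces (sectioning from the free end, tension +): N_DE = 5.78 kN, N_CD = 17.68 kN, N_BC = -17.52 kN, N_AB = -17.52 kN.
A_AB = 3137 mm².
A_BC = 742.1 mm².
A_CD = 264.7 mm².
A_DE = 1720 mm².
δ_AB = -17520·384/(3137·44600) = -0.04808 mm
δ_BC = -17520·895/(742.1·44600) = -0.4738 mm
δ_CD = 17680·381/(264.7·44600) = 0.5706 mm
δ_DE = 5780·842/(1720·44600) = 0.06343 mm
δ = Σδ_i = 0.1122 mm.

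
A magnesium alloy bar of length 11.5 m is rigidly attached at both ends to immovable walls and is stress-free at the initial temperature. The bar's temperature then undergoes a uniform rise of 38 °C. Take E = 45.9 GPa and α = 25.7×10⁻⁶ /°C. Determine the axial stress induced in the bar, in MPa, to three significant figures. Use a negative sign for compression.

-44.8 MPa

Free thermal expansion αLΔT = 25.7e-6 · 11500 · 38 = 11.23 mm.
The walls impose strain ε = −(11.23)/11500 = -9.7660e-04; σ = Eε = 45900 · -9.7660e-04 = -44.83 MPa.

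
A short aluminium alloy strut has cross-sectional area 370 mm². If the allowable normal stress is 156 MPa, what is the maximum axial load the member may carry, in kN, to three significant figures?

57.7 kN

P_max = σ_allow · A = 156 · 370 = 57720 N = 57.72 kN.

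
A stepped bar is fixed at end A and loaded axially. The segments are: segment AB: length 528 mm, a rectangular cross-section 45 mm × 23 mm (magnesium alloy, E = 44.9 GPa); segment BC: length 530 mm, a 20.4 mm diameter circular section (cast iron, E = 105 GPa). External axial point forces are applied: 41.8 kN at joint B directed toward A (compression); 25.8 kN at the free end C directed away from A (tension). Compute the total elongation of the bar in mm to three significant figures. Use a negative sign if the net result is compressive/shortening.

0.217 mm

Internal axial forces (sectioning from the free end, tension +): N_BC = 25.8 kN, N_AB = -16 kN.
A_AB = 1035 mm².
A_BC = 326.9 mm².
δ_AB = -16000·528/(1035·44900) = -0.1818 mm
δ_BC = 25800·530/(326.9·105000) = 0.3984 mm
δ = Σδ_i = 0.2166 mm.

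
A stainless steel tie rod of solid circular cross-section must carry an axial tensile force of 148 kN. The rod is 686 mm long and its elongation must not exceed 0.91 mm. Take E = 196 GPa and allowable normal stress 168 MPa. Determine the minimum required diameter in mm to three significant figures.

Required area A ≥ P/σ_allow = 148000/168 = 881 mm².
For a solid circular section, d ≥ √(4A/π) = 33.49 mm.
Elongation limit: A ≥ PL/(Eδ_allow) = 148000·686/(196000·0.91) = 569.2 mm² ⇒ d ≥ 26.92 mm.
The stress limit governs.

33.5 mm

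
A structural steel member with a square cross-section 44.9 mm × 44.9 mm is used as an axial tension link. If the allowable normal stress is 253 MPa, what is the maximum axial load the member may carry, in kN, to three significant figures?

A = 2016 mm².
P_max = σ_allow · A = 253 · 2016 = 510100 N = 510.1 kN.

510 kN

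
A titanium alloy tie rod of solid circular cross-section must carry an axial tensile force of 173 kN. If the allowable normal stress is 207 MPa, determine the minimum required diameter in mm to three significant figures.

Required area A ≥ P/σ_allow = 173000/207 = 835.7 mm².
For a solid circular section, d ≥ √(4A/π) = 32.62 mm.

32.6 mm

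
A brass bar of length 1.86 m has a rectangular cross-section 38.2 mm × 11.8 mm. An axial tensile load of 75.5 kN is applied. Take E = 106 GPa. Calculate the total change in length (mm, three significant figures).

2.94 mm

A = 450.8 mm².
δ_mech = NL/(AE) = 75500·1860/(450.8·106000) = 2.939 mm.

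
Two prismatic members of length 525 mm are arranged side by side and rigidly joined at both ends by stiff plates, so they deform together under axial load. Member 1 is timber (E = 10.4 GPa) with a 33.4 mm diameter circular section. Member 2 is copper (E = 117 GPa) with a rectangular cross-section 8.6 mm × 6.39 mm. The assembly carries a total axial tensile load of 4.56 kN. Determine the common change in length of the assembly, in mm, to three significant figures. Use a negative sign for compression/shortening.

0.154 mm

A_1 = 876.2 mm².
A_2 = 54.95 mm².
Equal strain + equilibrium ⇒ each member carries load in proportion to AE: A₁E₁ = 9112000 N, A₂E₂ = 6430000 N, ΣAE = 15540000 N.
δ = PL/ΣAE = 4560·525/15540000 = 0.154 mm.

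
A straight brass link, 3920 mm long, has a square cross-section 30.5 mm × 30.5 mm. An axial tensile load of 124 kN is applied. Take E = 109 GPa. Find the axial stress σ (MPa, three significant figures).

A = 930.2 mm².
σ = N/A = 124000/930.2 = 133.3 MPa.

133 MPa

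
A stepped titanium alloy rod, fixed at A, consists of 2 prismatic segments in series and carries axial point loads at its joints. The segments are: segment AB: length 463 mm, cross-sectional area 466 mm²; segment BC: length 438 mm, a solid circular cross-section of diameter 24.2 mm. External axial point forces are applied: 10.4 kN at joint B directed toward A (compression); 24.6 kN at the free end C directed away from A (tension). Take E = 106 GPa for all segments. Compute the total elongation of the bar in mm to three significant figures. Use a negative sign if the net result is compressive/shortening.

0.354 mm

Internal axial forces (sectioning from the free end, tension +): N_BC = 24.6 kN, N_AB = 14.2 kN.
A_BC = 460 mm².
δ_AB = 14200·463/(466·106000) = 0.1331 mm
δ_BC = 24600·438/(460·106000) = 0.221 mm
δ = Σδ_i = 0.3541 mm.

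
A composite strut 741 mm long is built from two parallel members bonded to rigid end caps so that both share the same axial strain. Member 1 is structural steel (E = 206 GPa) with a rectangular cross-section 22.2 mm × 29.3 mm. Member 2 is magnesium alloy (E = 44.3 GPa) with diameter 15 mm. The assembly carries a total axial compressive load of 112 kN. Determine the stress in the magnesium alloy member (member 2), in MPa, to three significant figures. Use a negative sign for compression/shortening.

A_1 = 650.5 mm².
A_2 = 176.7 mm².
Equal strain + equilibrium ⇒ each member carries load in proportion to AE: A₁E₁ = 134000000 N, A₂E₂ = 7828000 N, ΣAE = 141800000 N.
σ₂ = P·E₂/ΣAE = -112000·44300/141800000 = -34.98 MPa.

-35.0 MPa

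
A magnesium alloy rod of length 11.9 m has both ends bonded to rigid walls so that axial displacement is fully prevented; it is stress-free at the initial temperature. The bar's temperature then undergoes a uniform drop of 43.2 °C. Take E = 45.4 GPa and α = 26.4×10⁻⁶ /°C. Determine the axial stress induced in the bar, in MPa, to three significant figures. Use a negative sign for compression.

Free thermal expansion αLΔT = 26.4e-6 · 11900 · -43.2 = -13.57 mm.
The walls impose strain ε = −(-13.57)/11900 = 1.1405e-03; σ = Eε = 45400 · 1.1405e-03 = 51.78 MPa.

51.8 MPa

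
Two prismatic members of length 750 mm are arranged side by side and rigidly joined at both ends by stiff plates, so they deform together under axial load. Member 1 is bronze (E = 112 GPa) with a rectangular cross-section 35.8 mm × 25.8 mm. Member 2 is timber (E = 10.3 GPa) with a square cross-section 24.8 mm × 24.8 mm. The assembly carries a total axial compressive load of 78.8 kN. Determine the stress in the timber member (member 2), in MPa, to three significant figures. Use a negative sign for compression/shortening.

A_1 = 923.6 mm².
A_2 = 615 mm².
Equal strain + equilibrium ⇒ each member carries load in proportion to AE: A₁E₁ = 103400000 N, A₂E₂ = 6335000 N, ΣAE = 109800000 N.
σ₂ = P·E₂/ΣAE = -78800·10300/109800000 = -7.393 MPa.

-7.39 MPa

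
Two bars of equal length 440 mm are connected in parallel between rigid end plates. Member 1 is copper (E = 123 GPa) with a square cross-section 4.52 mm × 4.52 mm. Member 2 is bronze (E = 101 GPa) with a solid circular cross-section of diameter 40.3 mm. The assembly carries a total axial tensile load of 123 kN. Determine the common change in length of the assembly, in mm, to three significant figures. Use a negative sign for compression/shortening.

0.412 mm

A_1 = 20.43 mm².
A_2 = 1276 mm².
Equal strain + equilibrium ⇒ each member carries load in proportion to AE: A₁E₁ = 2513000 N, A₂E₂ = 128800000 N, ΣAE = 131300000 N.
δ = PL/ΣAE = 123000·440/131300000 = 0.412 mm.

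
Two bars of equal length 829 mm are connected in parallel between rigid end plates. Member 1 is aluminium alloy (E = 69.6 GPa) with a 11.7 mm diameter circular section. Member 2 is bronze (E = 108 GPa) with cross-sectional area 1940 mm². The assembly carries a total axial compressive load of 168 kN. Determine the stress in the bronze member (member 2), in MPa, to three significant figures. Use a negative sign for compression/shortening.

A_1 = 107.5 mm².
Equal strain + equilibrium ⇒ each member carries load in proportion to AE: A₁E₁ = 7483000 N, A₂E₂ = 209500000 N, ΣAE = 217000000 N.
σ₂ = P·E₂/ΣAE = -168000·108000/217000000 = -83.61 MPa.

-83.6 MPa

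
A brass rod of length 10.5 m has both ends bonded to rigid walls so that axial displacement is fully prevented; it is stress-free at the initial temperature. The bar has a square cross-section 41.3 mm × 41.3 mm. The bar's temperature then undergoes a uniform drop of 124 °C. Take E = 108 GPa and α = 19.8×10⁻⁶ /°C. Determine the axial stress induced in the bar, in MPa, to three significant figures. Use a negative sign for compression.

Free thermal expansion αLΔT = 19.8e-6 · 10500 · -124 = -25.78 mm.
The walls impose strain ε = −(-25.78)/10500 = 2.4552e-03; σ = Eε = 108000 · 2.4552e-03 = 265.2 MPa.

265 MPa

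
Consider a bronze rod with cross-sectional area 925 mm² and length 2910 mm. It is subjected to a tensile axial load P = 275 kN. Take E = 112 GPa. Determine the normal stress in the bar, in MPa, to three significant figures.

297 MPa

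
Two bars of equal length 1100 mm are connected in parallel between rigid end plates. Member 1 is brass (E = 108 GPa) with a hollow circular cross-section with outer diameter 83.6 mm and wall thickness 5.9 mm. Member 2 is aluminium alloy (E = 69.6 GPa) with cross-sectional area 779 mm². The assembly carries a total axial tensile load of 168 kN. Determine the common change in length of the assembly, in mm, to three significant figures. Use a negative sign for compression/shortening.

A_1 = 1440 mm².
Equal strain + equilibrium ⇒ each member carries load in proportion to AE: A₁E₁ = 155500000 N, A₂E₂ = 54220000 N, ΣAE = 209800000 N.
δ = PL/ΣAE = 168000·1100/209800000 = 0.881 mm.

0.881 mm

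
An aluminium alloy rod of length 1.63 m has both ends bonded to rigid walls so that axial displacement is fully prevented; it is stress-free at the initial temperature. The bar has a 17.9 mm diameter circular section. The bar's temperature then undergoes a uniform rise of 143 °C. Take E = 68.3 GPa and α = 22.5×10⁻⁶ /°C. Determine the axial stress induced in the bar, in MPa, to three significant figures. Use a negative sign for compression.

-220 MPa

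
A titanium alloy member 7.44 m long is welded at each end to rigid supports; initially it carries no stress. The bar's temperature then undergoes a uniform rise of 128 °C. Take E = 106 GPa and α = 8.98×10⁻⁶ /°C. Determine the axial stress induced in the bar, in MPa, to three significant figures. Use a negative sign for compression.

Free thermal expansion αLΔT = 8.98e-6 · 7440 · 128 = 8.552 mm.
The walls impose strain ε = −(8.552)/7440 = -1.1494e-03; σ = Eε = 106000 · -1.1494e-03 = -121.8 MPa.

-122 MPa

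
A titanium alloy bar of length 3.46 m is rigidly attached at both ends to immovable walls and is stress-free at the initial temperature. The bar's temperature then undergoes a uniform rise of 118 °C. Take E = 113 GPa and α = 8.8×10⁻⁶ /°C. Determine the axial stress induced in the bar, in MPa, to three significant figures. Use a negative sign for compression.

-117 MPa

Free thermal expansion αLΔT = 8.8e-6 · 3460 · 118 = 3.593 mm.
The walls impose strain ε = −(3.593)/3460 = -1.0384e-03; σ = Eε = 113000 · -1.0384e-03 = -117.3 MPa.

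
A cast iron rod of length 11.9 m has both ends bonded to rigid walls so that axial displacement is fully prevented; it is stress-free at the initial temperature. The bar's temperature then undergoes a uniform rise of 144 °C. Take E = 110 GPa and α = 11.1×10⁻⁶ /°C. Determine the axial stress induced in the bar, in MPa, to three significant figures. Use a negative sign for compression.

-176 MPa

Free thermal expansion αLΔT = 11.1e-6 · 11900 · 144 = 19.02 mm.
The walls impose strain ε = −(19.02)/11900 = -1.5984e-03; σ = Eε = 110000 · -1.5984e-03 = -175.8 MPa.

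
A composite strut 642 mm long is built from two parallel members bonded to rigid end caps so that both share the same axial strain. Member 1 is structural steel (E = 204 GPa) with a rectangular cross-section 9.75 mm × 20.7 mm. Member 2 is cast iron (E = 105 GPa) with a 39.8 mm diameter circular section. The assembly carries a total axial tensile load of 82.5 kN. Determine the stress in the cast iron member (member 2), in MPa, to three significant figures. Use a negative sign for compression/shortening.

50.4 MPa

A_1 = 201.8 mm².
A_2 = 1244 mm².
Equal strain + equilibrium ⇒ each member carries load in proportion to AE: A₁E₁ = 41170000 N, A₂E₂ = 130600000 N, ΣAE = 171800000 N.
σ₂ = P·E₂/ΣAE = 82500·105000/171800000 = 50.42 MPa.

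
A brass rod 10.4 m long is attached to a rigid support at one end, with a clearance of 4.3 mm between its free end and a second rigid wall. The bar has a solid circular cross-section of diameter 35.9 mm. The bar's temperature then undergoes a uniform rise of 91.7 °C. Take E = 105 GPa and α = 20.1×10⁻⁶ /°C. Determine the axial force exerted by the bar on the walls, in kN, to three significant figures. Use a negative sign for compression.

Free thermal expansion αLΔT = 20.1e-6 · 10400 · 91.7 = 19.17 mm.
The walls engage after the gap closes; constrained expansion = 19.17 − 4.3 = 14.87 mm.
The walls impose strain ε = −(14.87)/10400 = -1.4297e-03; σ = Eε = 105000 · -1.4297e-03 = -150.1 MPa.
Wall reaction R = σ·A = -150.1·1012 = -152000 N = -152 kN.

-152 kN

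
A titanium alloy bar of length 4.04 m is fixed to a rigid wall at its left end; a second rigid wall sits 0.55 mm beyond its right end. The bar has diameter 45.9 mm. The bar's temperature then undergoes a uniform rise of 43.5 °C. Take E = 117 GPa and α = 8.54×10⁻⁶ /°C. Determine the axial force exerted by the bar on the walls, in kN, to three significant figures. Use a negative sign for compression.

-45.6 kN

Free thermal expansion αLΔT = 8.54e-6 · 4040 · 43.5 = 1.501 mm.
The walls engage after the gap closes; constrained expansion = 1.501 − 0.55 = 0.9508 mm.
The walls impose strain ε = −(0.9508)/4040 = -2.3535e-04; σ = Eε = 117000 · -2.3535e-04 = -27.54 MPa.
Wall reaction R = σ·A = -27.54·1655 = -45560 N = -45.56 kN.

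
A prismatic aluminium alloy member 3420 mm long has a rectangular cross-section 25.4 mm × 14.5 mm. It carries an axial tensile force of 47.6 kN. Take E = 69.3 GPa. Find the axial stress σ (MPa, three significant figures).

A = 368.3 mm².
σ = N/A = 47600/368.3 = 129.2 MPa.

129 MPa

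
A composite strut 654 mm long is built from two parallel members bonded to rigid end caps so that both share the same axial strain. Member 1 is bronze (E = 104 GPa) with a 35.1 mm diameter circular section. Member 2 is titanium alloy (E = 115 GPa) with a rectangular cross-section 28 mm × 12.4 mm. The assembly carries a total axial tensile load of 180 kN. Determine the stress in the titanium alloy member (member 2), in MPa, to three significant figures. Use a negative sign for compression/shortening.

A_1 = 967.6 mm².
A_2 = 347.2 mm².
Equal strain + equilibrium ⇒ each member carries load in proportion to AE: A₁E₁ = 100600000 N, A₂E₂ = 39930000 N, ΣAE = 140600000 N.
σ₂ = P·E₂/ΣAE = 180000·115000/140600000 = 147.3 MPa.

147 MPa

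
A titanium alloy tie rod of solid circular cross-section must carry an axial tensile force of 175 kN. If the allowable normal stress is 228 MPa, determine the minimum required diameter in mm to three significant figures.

31.3 mm

Required area A ≥ P/σ_allow = 175000/228 = 767.5 mm².
For a solid circular section, d ≥ √(4A/π) = 31.26 mm.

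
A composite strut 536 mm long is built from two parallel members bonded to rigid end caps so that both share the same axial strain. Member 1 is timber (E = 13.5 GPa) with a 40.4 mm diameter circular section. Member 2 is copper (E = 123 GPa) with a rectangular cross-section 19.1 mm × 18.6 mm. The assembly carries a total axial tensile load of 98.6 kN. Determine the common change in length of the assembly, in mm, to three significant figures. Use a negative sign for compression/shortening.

0.866 mm

A_1 = 1282 mm².
A_2 = 355.3 mm².
Equal strain + equilibrium ⇒ each member carries load in proportion to AE: A₁E₁ = 17310000 N, A₂E₂ = 43700000 N, ΣAE = 61000000 N.
δ = PL/ΣAE = 98600·536/61000000 = 0.8664 mm.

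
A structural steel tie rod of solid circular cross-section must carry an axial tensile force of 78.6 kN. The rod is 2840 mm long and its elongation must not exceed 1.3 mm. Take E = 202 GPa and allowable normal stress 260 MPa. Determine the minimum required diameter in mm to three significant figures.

Required area A ≥ P/σ_allow = 78600/260 = 302.3 mm².
For a solid circular section, d ≥ √(4A/π) = 19.62 mm.
Elongation limit: A ≥ PL/(Eδ_allow) = 78600·2840/(202000·1.3) = 850.1 mm² ⇒ d ≥ 32.9 mm.
The elongation limit governs.

32.9 mm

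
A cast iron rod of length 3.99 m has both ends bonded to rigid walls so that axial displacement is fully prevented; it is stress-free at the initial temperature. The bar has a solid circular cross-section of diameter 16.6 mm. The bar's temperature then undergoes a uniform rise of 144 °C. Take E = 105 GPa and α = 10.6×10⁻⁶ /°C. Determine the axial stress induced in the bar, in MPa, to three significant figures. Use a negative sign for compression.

-160 MPa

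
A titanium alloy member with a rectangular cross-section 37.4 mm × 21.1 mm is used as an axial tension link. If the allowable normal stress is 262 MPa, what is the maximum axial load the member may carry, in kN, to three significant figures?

207 kN

A = 789.1 mm².
P_max = σ_allow · A = 262 · 789.1 = 206800 N = 206.8 kN.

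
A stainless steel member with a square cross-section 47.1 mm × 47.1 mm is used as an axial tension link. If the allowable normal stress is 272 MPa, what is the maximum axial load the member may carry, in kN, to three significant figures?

A = 2218 mm².
P_max = σ_allow · A = 272 · 2218 = 603400 N = 603.4 kN.

603 kN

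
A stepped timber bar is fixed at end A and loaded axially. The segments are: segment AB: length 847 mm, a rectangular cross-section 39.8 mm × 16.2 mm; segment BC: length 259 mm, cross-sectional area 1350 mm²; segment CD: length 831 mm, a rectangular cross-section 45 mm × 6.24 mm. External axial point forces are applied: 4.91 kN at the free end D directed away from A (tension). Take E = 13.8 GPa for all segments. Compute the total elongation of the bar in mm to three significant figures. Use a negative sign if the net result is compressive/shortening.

Internal axial forces (sectioning from the free end, tension +): N_CD = 4.91 kN, N_BC = 4.91 kN, N_AB = 4.91 kN.
A_AB = 644.8 mm².
A_CD = 280.8 mm².
δ_AB = 4910·847/(644.8·13800) = 0.4674 mm
δ_BC = 4910·259/(1350·13800) = 0.06826 mm
δ_CD = 4910·831/(280.8·13800) = 1.053 mm
δ = Σδ_i = 1.589 mm.

1.59 mm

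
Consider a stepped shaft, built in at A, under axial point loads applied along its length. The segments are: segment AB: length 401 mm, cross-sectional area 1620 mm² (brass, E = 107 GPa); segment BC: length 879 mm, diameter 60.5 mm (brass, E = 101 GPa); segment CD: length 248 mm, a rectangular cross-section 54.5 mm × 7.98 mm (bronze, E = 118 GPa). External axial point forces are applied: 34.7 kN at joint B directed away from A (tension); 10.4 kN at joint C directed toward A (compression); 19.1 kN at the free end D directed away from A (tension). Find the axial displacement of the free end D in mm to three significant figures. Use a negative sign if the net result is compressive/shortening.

0.219 mm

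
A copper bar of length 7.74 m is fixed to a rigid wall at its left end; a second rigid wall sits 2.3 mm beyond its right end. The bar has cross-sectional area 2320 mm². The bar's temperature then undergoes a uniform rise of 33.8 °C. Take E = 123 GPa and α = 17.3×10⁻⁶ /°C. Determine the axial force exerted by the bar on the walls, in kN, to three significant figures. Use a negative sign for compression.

-82.1 kN

Free thermal expansion αLΔT = 17.3e-6 · 7740 · 33.8 = 4.526 mm.
The walls engage after the gap closes; constrained expansion = 4.526 − 2.3 = 2.226 mm.
The walls impose strain ε = −(2.226)/7740 = -2.8758e-04; σ = Eε = 123000 · -2.8758e-04 = -35.37 MPa.
Wall reaction R = σ·A = -35.37·2320 = -82060 N = -82.06 kN.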